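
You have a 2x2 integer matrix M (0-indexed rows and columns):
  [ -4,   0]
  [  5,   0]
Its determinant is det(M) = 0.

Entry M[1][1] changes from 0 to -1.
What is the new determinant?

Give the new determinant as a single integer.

det is linear in row 1: changing M[1][1] by delta changes det by delta * cofactor(1,1).
Cofactor C_11 = (-1)^(1+1) * minor(1,1) = -4
Entry delta = -1 - 0 = -1
Det delta = -1 * -4 = 4
New det = 0 + 4 = 4

Answer: 4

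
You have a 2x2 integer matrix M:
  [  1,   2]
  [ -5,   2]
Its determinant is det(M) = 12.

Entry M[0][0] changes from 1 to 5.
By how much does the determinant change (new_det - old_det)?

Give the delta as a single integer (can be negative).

Cofactor C_00 = 2
Entry delta = 5 - 1 = 4
Det delta = entry_delta * cofactor = 4 * 2 = 8

Answer: 8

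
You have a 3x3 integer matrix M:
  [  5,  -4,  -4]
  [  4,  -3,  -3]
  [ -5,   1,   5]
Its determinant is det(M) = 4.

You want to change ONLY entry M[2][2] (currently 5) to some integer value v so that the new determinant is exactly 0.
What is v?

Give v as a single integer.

Answer: 1

Derivation:
det is linear in entry M[2][2]: det = old_det + (v - 5) * C_22
Cofactor C_22 = 1
Want det = 0: 4 + (v - 5) * 1 = 0
  (v - 5) = -4 / 1 = -4
  v = 5 + (-4) = 1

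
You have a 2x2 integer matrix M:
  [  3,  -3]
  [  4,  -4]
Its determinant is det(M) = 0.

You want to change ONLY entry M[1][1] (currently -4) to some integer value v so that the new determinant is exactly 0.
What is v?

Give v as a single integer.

det is linear in entry M[1][1]: det = old_det + (v - -4) * C_11
Cofactor C_11 = 3
Want det = 0: 0 + (v - -4) * 3 = 0
  (v - -4) = 0 / 3 = 0
  v = -4 + (0) = -4

Answer: -4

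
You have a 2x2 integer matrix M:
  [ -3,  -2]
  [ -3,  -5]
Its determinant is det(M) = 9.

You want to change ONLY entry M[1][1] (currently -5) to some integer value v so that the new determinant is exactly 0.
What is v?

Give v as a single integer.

Answer: -2

Derivation:
det is linear in entry M[1][1]: det = old_det + (v - -5) * C_11
Cofactor C_11 = -3
Want det = 0: 9 + (v - -5) * -3 = 0
  (v - -5) = -9 / -3 = 3
  v = -5 + (3) = -2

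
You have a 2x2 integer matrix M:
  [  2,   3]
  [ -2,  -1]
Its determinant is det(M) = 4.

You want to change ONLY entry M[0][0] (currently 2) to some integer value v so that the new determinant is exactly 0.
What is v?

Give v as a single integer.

Answer: 6

Derivation:
det is linear in entry M[0][0]: det = old_det + (v - 2) * C_00
Cofactor C_00 = -1
Want det = 0: 4 + (v - 2) * -1 = 0
  (v - 2) = -4 / -1 = 4
  v = 2 + (4) = 6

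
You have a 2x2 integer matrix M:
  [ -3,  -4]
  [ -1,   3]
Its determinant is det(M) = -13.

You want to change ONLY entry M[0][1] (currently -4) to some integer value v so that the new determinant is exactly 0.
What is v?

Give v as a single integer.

Answer: 9

Derivation:
det is linear in entry M[0][1]: det = old_det + (v - -4) * C_01
Cofactor C_01 = 1
Want det = 0: -13 + (v - -4) * 1 = 0
  (v - -4) = 13 / 1 = 13
  v = -4 + (13) = 9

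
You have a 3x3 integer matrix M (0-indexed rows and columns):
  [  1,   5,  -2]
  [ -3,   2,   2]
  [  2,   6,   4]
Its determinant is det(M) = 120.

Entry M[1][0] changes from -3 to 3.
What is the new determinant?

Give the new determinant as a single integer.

det is linear in row 1: changing M[1][0] by delta changes det by delta * cofactor(1,0).
Cofactor C_10 = (-1)^(1+0) * minor(1,0) = -32
Entry delta = 3 - -3 = 6
Det delta = 6 * -32 = -192
New det = 120 + -192 = -72

Answer: -72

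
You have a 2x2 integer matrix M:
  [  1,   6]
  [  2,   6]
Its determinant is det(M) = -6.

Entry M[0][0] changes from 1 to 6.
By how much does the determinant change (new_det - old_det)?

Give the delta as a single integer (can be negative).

Cofactor C_00 = 6
Entry delta = 6 - 1 = 5
Det delta = entry_delta * cofactor = 5 * 6 = 30

Answer: 30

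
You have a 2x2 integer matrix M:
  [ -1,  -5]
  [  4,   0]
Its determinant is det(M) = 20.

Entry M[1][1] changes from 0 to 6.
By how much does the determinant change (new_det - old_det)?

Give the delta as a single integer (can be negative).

Cofactor C_11 = -1
Entry delta = 6 - 0 = 6
Det delta = entry_delta * cofactor = 6 * -1 = -6

Answer: -6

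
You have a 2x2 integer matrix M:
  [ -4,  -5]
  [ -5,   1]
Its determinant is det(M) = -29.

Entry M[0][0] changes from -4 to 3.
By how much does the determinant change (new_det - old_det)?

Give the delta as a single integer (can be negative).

Answer: 7

Derivation:
Cofactor C_00 = 1
Entry delta = 3 - -4 = 7
Det delta = entry_delta * cofactor = 7 * 1 = 7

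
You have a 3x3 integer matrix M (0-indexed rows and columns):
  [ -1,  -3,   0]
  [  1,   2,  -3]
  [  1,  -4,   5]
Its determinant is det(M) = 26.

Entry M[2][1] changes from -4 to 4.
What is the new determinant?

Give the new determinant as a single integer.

det is linear in row 2: changing M[2][1] by delta changes det by delta * cofactor(2,1).
Cofactor C_21 = (-1)^(2+1) * minor(2,1) = -3
Entry delta = 4 - -4 = 8
Det delta = 8 * -3 = -24
New det = 26 + -24 = 2

Answer: 2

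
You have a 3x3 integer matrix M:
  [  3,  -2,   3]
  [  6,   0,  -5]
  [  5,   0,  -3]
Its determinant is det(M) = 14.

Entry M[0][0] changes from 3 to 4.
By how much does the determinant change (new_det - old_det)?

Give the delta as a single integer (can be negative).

Cofactor C_00 = 0
Entry delta = 4 - 3 = 1
Det delta = entry_delta * cofactor = 1 * 0 = 0

Answer: 0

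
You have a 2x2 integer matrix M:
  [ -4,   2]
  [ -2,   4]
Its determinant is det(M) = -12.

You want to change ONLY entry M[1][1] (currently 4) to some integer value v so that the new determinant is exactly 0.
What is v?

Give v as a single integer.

det is linear in entry M[1][1]: det = old_det + (v - 4) * C_11
Cofactor C_11 = -4
Want det = 0: -12 + (v - 4) * -4 = 0
  (v - 4) = 12 / -4 = -3
  v = 4 + (-3) = 1

Answer: 1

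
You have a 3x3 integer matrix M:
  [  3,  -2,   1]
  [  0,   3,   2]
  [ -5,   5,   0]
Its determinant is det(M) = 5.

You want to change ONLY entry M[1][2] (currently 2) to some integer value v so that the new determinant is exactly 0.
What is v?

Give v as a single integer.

Answer: 3

Derivation:
det is linear in entry M[1][2]: det = old_det + (v - 2) * C_12
Cofactor C_12 = -5
Want det = 0: 5 + (v - 2) * -5 = 0
  (v - 2) = -5 / -5 = 1
  v = 2 + (1) = 3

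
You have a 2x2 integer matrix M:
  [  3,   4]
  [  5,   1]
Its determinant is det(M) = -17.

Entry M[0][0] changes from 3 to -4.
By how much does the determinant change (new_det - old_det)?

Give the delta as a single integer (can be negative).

Answer: -7

Derivation:
Cofactor C_00 = 1
Entry delta = -4 - 3 = -7
Det delta = entry_delta * cofactor = -7 * 1 = -7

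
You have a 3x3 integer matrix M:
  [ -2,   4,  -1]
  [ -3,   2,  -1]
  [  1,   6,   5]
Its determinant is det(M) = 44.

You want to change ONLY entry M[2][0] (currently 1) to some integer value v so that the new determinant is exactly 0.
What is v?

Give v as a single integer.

Answer: 23

Derivation:
det is linear in entry M[2][0]: det = old_det + (v - 1) * C_20
Cofactor C_20 = -2
Want det = 0: 44 + (v - 1) * -2 = 0
  (v - 1) = -44 / -2 = 22
  v = 1 + (22) = 23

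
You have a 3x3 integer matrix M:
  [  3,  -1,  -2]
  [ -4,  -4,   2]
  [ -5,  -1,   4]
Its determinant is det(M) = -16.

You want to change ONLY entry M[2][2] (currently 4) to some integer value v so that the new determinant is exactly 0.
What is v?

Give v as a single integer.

det is linear in entry M[2][2]: det = old_det + (v - 4) * C_22
Cofactor C_22 = -16
Want det = 0: -16 + (v - 4) * -16 = 0
  (v - 4) = 16 / -16 = -1
  v = 4 + (-1) = 3

Answer: 3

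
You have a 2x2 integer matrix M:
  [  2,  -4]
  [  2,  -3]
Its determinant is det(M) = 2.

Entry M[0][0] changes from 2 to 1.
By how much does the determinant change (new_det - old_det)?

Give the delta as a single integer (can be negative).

Answer: 3

Derivation:
Cofactor C_00 = -3
Entry delta = 1 - 2 = -1
Det delta = entry_delta * cofactor = -1 * -3 = 3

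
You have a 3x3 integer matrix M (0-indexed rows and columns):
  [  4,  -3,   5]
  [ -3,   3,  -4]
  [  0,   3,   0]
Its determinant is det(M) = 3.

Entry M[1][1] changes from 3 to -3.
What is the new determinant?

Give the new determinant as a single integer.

Answer: 3

Derivation:
det is linear in row 1: changing M[1][1] by delta changes det by delta * cofactor(1,1).
Cofactor C_11 = (-1)^(1+1) * minor(1,1) = 0
Entry delta = -3 - 3 = -6
Det delta = -6 * 0 = 0
New det = 3 + 0 = 3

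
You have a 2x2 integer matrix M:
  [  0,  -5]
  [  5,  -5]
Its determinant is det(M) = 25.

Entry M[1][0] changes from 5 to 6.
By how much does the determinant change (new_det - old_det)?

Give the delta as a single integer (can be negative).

Cofactor C_10 = 5
Entry delta = 6 - 5 = 1
Det delta = entry_delta * cofactor = 1 * 5 = 5

Answer: 5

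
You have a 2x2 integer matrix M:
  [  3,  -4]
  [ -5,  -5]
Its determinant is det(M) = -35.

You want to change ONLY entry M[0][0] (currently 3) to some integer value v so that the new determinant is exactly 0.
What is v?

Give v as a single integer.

Answer: -4

Derivation:
det is linear in entry M[0][0]: det = old_det + (v - 3) * C_00
Cofactor C_00 = -5
Want det = 0: -35 + (v - 3) * -5 = 0
  (v - 3) = 35 / -5 = -7
  v = 3 + (-7) = -4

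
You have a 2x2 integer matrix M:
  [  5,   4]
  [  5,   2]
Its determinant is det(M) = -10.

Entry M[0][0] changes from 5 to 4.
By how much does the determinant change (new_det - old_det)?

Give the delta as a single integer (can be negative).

Answer: -2

Derivation:
Cofactor C_00 = 2
Entry delta = 4 - 5 = -1
Det delta = entry_delta * cofactor = -1 * 2 = -2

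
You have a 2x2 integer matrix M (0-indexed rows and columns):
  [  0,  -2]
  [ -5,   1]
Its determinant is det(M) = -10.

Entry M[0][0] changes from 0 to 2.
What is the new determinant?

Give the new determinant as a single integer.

det is linear in row 0: changing M[0][0] by delta changes det by delta * cofactor(0,0).
Cofactor C_00 = (-1)^(0+0) * minor(0,0) = 1
Entry delta = 2 - 0 = 2
Det delta = 2 * 1 = 2
New det = -10 + 2 = -8

Answer: -8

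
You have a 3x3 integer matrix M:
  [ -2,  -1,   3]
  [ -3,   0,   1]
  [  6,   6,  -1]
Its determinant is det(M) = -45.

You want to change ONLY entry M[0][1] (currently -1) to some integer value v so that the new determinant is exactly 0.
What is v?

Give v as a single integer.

Answer: 14

Derivation:
det is linear in entry M[0][1]: det = old_det + (v - -1) * C_01
Cofactor C_01 = 3
Want det = 0: -45 + (v - -1) * 3 = 0
  (v - -1) = 45 / 3 = 15
  v = -1 + (15) = 14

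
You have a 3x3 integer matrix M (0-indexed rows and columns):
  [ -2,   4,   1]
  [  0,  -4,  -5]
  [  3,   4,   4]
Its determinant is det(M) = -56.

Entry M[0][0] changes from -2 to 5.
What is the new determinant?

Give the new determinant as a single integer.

det is linear in row 0: changing M[0][0] by delta changes det by delta * cofactor(0,0).
Cofactor C_00 = (-1)^(0+0) * minor(0,0) = 4
Entry delta = 5 - -2 = 7
Det delta = 7 * 4 = 28
New det = -56 + 28 = -28

Answer: -28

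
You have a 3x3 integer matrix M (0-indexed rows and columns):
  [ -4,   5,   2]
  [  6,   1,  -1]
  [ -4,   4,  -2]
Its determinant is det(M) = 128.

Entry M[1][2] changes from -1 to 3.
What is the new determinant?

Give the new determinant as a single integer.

det is linear in row 1: changing M[1][2] by delta changes det by delta * cofactor(1,2).
Cofactor C_12 = (-1)^(1+2) * minor(1,2) = -4
Entry delta = 3 - -1 = 4
Det delta = 4 * -4 = -16
New det = 128 + -16 = 112

Answer: 112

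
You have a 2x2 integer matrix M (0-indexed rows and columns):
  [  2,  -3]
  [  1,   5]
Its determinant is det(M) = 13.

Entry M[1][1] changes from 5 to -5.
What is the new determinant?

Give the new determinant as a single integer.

det is linear in row 1: changing M[1][1] by delta changes det by delta * cofactor(1,1).
Cofactor C_11 = (-1)^(1+1) * minor(1,1) = 2
Entry delta = -5 - 5 = -10
Det delta = -10 * 2 = -20
New det = 13 + -20 = -7

Answer: -7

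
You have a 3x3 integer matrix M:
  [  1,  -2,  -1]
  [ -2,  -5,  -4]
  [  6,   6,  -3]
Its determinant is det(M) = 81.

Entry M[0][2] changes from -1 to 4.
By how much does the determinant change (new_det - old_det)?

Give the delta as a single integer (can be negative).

Cofactor C_02 = 18
Entry delta = 4 - -1 = 5
Det delta = entry_delta * cofactor = 5 * 18 = 90

Answer: 90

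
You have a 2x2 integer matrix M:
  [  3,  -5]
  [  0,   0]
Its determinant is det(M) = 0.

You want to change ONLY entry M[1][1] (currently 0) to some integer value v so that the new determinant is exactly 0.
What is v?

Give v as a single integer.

det is linear in entry M[1][1]: det = old_det + (v - 0) * C_11
Cofactor C_11 = 3
Want det = 0: 0 + (v - 0) * 3 = 0
  (v - 0) = 0 / 3 = 0
  v = 0 + (0) = 0

Answer: 0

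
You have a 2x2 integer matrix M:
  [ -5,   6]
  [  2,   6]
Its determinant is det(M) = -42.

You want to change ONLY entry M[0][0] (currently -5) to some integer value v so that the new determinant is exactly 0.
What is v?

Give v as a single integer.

Answer: 2

Derivation:
det is linear in entry M[0][0]: det = old_det + (v - -5) * C_00
Cofactor C_00 = 6
Want det = 0: -42 + (v - -5) * 6 = 0
  (v - -5) = 42 / 6 = 7
  v = -5 + (7) = 2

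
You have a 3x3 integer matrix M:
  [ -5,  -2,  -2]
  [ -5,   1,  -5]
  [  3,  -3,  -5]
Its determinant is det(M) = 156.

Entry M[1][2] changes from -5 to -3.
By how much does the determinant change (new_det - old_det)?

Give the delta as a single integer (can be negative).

Cofactor C_12 = -21
Entry delta = -3 - -5 = 2
Det delta = entry_delta * cofactor = 2 * -21 = -42

Answer: -42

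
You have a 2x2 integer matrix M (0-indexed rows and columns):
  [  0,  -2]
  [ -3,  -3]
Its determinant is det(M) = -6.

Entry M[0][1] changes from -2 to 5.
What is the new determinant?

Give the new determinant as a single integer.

Answer: 15

Derivation:
det is linear in row 0: changing M[0][1] by delta changes det by delta * cofactor(0,1).
Cofactor C_01 = (-1)^(0+1) * minor(0,1) = 3
Entry delta = 5 - -2 = 7
Det delta = 7 * 3 = 21
New det = -6 + 21 = 15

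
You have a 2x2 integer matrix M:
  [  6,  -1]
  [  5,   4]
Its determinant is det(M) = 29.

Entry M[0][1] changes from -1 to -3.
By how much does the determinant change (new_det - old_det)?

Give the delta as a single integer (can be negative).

Answer: 10

Derivation:
Cofactor C_01 = -5
Entry delta = -3 - -1 = -2
Det delta = entry_delta * cofactor = -2 * -5 = 10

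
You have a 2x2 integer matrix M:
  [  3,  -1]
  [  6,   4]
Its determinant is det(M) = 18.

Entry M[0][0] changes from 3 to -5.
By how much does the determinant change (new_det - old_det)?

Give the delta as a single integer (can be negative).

Cofactor C_00 = 4
Entry delta = -5 - 3 = -8
Det delta = entry_delta * cofactor = -8 * 4 = -32

Answer: -32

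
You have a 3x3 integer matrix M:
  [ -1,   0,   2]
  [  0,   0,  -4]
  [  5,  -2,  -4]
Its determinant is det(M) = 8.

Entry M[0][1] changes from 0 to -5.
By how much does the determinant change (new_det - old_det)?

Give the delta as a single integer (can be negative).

Cofactor C_01 = -20
Entry delta = -5 - 0 = -5
Det delta = entry_delta * cofactor = -5 * -20 = 100

Answer: 100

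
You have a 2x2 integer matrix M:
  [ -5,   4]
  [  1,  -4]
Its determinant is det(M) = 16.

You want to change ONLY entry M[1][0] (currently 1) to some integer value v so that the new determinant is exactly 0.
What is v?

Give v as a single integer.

Answer: 5

Derivation:
det is linear in entry M[1][0]: det = old_det + (v - 1) * C_10
Cofactor C_10 = -4
Want det = 0: 16 + (v - 1) * -4 = 0
  (v - 1) = -16 / -4 = 4
  v = 1 + (4) = 5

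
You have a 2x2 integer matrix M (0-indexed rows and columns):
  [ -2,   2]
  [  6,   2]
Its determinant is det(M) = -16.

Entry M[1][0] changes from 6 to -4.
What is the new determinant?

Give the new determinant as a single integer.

Answer: 4

Derivation:
det is linear in row 1: changing M[1][0] by delta changes det by delta * cofactor(1,0).
Cofactor C_10 = (-1)^(1+0) * minor(1,0) = -2
Entry delta = -4 - 6 = -10
Det delta = -10 * -2 = 20
New det = -16 + 20 = 4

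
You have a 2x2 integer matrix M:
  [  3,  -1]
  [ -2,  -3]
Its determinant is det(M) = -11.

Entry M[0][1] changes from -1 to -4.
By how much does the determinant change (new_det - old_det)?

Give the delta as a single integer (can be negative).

Answer: -6

Derivation:
Cofactor C_01 = 2
Entry delta = -4 - -1 = -3
Det delta = entry_delta * cofactor = -3 * 2 = -6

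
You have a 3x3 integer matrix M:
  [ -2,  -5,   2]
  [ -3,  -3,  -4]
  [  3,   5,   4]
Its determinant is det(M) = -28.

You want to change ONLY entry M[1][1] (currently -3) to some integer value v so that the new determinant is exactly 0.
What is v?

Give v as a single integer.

det is linear in entry M[1][1]: det = old_det + (v - -3) * C_11
Cofactor C_11 = -14
Want det = 0: -28 + (v - -3) * -14 = 0
  (v - -3) = 28 / -14 = -2
  v = -3 + (-2) = -5

Answer: -5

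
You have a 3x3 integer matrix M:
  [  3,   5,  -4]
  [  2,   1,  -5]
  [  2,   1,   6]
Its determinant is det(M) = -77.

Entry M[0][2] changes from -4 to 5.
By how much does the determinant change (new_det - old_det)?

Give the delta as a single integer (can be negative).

Cofactor C_02 = 0
Entry delta = 5 - -4 = 9
Det delta = entry_delta * cofactor = 9 * 0 = 0

Answer: 0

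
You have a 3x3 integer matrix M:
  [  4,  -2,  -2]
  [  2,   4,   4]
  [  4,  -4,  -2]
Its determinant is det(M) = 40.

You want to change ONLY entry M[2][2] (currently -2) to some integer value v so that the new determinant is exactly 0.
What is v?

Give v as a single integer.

det is linear in entry M[2][2]: det = old_det + (v - -2) * C_22
Cofactor C_22 = 20
Want det = 0: 40 + (v - -2) * 20 = 0
  (v - -2) = -40 / 20 = -2
  v = -2 + (-2) = -4

Answer: -4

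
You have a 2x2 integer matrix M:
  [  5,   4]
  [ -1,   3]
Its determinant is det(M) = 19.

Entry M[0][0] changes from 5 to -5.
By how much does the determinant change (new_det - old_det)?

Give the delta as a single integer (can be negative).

Cofactor C_00 = 3
Entry delta = -5 - 5 = -10
Det delta = entry_delta * cofactor = -10 * 3 = -30

Answer: -30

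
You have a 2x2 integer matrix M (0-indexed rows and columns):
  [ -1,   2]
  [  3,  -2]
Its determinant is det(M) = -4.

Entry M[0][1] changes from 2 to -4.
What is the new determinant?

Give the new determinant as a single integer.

Answer: 14

Derivation:
det is linear in row 0: changing M[0][1] by delta changes det by delta * cofactor(0,1).
Cofactor C_01 = (-1)^(0+1) * minor(0,1) = -3
Entry delta = -4 - 2 = -6
Det delta = -6 * -3 = 18
New det = -4 + 18 = 14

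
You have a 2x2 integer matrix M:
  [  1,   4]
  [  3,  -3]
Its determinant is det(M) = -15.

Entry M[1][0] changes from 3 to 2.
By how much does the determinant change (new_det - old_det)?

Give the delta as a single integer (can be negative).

Cofactor C_10 = -4
Entry delta = 2 - 3 = -1
Det delta = entry_delta * cofactor = -1 * -4 = 4

Answer: 4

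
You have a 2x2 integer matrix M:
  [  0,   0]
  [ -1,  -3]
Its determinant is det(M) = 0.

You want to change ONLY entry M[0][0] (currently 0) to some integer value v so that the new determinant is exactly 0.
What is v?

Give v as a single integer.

Answer: 0

Derivation:
det is linear in entry M[0][0]: det = old_det + (v - 0) * C_00
Cofactor C_00 = -3
Want det = 0: 0 + (v - 0) * -3 = 0
  (v - 0) = 0 / -3 = 0
  v = 0 + (0) = 0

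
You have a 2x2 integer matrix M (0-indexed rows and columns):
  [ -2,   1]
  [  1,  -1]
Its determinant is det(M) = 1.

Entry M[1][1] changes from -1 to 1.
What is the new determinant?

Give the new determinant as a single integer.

Answer: -3

Derivation:
det is linear in row 1: changing M[1][1] by delta changes det by delta * cofactor(1,1).
Cofactor C_11 = (-1)^(1+1) * minor(1,1) = -2
Entry delta = 1 - -1 = 2
Det delta = 2 * -2 = -4
New det = 1 + -4 = -3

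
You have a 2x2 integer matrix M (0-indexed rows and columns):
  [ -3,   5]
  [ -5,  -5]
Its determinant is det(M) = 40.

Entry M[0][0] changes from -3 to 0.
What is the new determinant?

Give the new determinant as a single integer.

det is linear in row 0: changing M[0][0] by delta changes det by delta * cofactor(0,0).
Cofactor C_00 = (-1)^(0+0) * minor(0,0) = -5
Entry delta = 0 - -3 = 3
Det delta = 3 * -5 = -15
New det = 40 + -15 = 25

Answer: 25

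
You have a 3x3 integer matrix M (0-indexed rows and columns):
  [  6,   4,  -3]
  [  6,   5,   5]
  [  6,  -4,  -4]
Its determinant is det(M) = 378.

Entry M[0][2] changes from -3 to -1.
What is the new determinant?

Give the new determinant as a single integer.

det is linear in row 0: changing M[0][2] by delta changes det by delta * cofactor(0,2).
Cofactor C_02 = (-1)^(0+2) * minor(0,2) = -54
Entry delta = -1 - -3 = 2
Det delta = 2 * -54 = -108
New det = 378 + -108 = 270

Answer: 270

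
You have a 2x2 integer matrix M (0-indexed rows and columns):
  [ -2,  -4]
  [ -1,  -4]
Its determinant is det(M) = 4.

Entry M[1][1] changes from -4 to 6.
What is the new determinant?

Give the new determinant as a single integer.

Answer: -16

Derivation:
det is linear in row 1: changing M[1][1] by delta changes det by delta * cofactor(1,1).
Cofactor C_11 = (-1)^(1+1) * minor(1,1) = -2
Entry delta = 6 - -4 = 10
Det delta = 10 * -2 = -20
New det = 4 + -20 = -16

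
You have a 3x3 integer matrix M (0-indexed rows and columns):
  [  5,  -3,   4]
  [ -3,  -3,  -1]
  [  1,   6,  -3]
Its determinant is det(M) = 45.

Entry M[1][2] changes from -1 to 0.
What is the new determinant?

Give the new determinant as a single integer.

Answer: 12

Derivation:
det is linear in row 1: changing M[1][2] by delta changes det by delta * cofactor(1,2).
Cofactor C_12 = (-1)^(1+2) * minor(1,2) = -33
Entry delta = 0 - -1 = 1
Det delta = 1 * -33 = -33
New det = 45 + -33 = 12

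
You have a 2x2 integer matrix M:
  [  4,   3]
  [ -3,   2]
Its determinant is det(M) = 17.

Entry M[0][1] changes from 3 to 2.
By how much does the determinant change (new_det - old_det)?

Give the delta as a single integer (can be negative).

Answer: -3

Derivation:
Cofactor C_01 = 3
Entry delta = 2 - 3 = -1
Det delta = entry_delta * cofactor = -1 * 3 = -3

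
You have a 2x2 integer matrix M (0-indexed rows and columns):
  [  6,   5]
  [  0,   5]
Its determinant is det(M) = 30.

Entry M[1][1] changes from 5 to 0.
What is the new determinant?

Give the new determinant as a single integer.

Answer: 0

Derivation:
det is linear in row 1: changing M[1][1] by delta changes det by delta * cofactor(1,1).
Cofactor C_11 = (-1)^(1+1) * minor(1,1) = 6
Entry delta = 0 - 5 = -5
Det delta = -5 * 6 = -30
New det = 30 + -30 = 0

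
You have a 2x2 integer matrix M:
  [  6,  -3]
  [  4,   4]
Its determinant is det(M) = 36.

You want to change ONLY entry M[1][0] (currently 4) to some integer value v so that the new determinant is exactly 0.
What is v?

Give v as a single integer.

Answer: -8

Derivation:
det is linear in entry M[1][0]: det = old_det + (v - 4) * C_10
Cofactor C_10 = 3
Want det = 0: 36 + (v - 4) * 3 = 0
  (v - 4) = -36 / 3 = -12
  v = 4 + (-12) = -8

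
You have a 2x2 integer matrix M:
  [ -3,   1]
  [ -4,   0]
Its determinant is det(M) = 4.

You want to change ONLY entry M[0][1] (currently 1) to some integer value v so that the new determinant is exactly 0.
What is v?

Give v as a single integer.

Answer: 0

Derivation:
det is linear in entry M[0][1]: det = old_det + (v - 1) * C_01
Cofactor C_01 = 4
Want det = 0: 4 + (v - 1) * 4 = 0
  (v - 1) = -4 / 4 = -1
  v = 1 + (-1) = 0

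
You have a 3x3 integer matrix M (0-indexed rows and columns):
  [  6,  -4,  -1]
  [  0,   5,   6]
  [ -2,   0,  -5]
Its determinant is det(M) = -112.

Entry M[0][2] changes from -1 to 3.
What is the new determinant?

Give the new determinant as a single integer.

Answer: -72

Derivation:
det is linear in row 0: changing M[0][2] by delta changes det by delta * cofactor(0,2).
Cofactor C_02 = (-1)^(0+2) * minor(0,2) = 10
Entry delta = 3 - -1 = 4
Det delta = 4 * 10 = 40
New det = -112 + 40 = -72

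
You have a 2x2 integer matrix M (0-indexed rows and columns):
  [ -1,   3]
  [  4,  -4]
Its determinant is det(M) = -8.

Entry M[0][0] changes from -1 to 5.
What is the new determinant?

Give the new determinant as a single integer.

Answer: -32

Derivation:
det is linear in row 0: changing M[0][0] by delta changes det by delta * cofactor(0,0).
Cofactor C_00 = (-1)^(0+0) * minor(0,0) = -4
Entry delta = 5 - -1 = 6
Det delta = 6 * -4 = -24
New det = -8 + -24 = -32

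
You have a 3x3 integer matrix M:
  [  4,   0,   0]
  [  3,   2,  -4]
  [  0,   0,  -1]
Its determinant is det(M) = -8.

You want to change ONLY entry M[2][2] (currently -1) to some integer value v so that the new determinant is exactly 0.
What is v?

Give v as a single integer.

det is linear in entry M[2][2]: det = old_det + (v - -1) * C_22
Cofactor C_22 = 8
Want det = 0: -8 + (v - -1) * 8 = 0
  (v - -1) = 8 / 8 = 1
  v = -1 + (1) = 0

Answer: 0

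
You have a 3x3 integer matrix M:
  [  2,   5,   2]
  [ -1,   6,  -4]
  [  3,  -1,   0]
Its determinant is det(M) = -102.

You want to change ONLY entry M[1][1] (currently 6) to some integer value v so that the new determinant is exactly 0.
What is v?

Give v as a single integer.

Answer: -11

Derivation:
det is linear in entry M[1][1]: det = old_det + (v - 6) * C_11
Cofactor C_11 = -6
Want det = 0: -102 + (v - 6) * -6 = 0
  (v - 6) = 102 / -6 = -17
  v = 6 + (-17) = -11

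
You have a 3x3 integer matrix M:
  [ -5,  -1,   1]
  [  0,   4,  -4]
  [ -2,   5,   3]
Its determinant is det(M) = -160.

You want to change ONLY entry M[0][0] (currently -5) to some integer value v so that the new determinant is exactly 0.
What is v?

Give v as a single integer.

Answer: 0

Derivation:
det is linear in entry M[0][0]: det = old_det + (v - -5) * C_00
Cofactor C_00 = 32
Want det = 0: -160 + (v - -5) * 32 = 0
  (v - -5) = 160 / 32 = 5
  v = -5 + (5) = 0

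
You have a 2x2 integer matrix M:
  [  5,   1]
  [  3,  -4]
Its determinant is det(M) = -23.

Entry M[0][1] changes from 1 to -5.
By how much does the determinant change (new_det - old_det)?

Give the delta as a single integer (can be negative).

Cofactor C_01 = -3
Entry delta = -5 - 1 = -6
Det delta = entry_delta * cofactor = -6 * -3 = 18

Answer: 18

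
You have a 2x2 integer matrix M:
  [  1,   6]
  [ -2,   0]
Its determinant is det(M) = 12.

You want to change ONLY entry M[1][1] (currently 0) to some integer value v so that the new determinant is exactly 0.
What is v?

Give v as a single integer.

Answer: -12

Derivation:
det is linear in entry M[1][1]: det = old_det + (v - 0) * C_11
Cofactor C_11 = 1
Want det = 0: 12 + (v - 0) * 1 = 0
  (v - 0) = -12 / 1 = -12
  v = 0 + (-12) = -12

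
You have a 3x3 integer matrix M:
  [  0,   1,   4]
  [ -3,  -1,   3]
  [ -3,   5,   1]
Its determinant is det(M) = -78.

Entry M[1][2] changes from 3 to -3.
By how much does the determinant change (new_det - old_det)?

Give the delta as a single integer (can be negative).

Cofactor C_12 = -3
Entry delta = -3 - 3 = -6
Det delta = entry_delta * cofactor = -6 * -3 = 18

Answer: 18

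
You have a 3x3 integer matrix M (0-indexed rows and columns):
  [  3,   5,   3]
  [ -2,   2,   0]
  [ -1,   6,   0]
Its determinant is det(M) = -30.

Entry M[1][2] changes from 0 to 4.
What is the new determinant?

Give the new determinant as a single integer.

Answer: -122

Derivation:
det is linear in row 1: changing M[1][2] by delta changes det by delta * cofactor(1,2).
Cofactor C_12 = (-1)^(1+2) * minor(1,2) = -23
Entry delta = 4 - 0 = 4
Det delta = 4 * -23 = -92
New det = -30 + -92 = -122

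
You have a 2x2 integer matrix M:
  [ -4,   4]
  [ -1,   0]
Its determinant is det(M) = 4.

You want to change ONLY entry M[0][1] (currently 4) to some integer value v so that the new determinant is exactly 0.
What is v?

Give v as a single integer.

Answer: 0

Derivation:
det is linear in entry M[0][1]: det = old_det + (v - 4) * C_01
Cofactor C_01 = 1
Want det = 0: 4 + (v - 4) * 1 = 0
  (v - 4) = -4 / 1 = -4
  v = 4 + (-4) = 0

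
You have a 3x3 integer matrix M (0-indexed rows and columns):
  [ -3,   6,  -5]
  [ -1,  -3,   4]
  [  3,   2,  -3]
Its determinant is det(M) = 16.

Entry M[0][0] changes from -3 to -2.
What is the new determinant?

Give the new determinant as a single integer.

det is linear in row 0: changing M[0][0] by delta changes det by delta * cofactor(0,0).
Cofactor C_00 = (-1)^(0+0) * minor(0,0) = 1
Entry delta = -2 - -3 = 1
Det delta = 1 * 1 = 1
New det = 16 + 1 = 17

Answer: 17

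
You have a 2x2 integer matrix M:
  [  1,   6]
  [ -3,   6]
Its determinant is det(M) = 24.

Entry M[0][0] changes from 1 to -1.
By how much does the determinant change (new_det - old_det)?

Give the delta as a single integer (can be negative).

Cofactor C_00 = 6
Entry delta = -1 - 1 = -2
Det delta = entry_delta * cofactor = -2 * 6 = -12

Answer: -12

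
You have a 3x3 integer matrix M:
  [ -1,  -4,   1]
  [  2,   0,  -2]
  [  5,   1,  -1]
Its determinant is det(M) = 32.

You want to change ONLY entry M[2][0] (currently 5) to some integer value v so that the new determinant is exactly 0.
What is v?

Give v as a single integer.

Answer: 1

Derivation:
det is linear in entry M[2][0]: det = old_det + (v - 5) * C_20
Cofactor C_20 = 8
Want det = 0: 32 + (v - 5) * 8 = 0
  (v - 5) = -32 / 8 = -4
  v = 5 + (-4) = 1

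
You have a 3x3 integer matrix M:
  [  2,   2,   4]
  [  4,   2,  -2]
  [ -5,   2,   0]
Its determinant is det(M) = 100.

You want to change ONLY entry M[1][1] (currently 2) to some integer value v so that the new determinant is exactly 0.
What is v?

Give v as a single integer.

Answer: -3

Derivation:
det is linear in entry M[1][1]: det = old_det + (v - 2) * C_11
Cofactor C_11 = 20
Want det = 0: 100 + (v - 2) * 20 = 0
  (v - 2) = -100 / 20 = -5
  v = 2 + (-5) = -3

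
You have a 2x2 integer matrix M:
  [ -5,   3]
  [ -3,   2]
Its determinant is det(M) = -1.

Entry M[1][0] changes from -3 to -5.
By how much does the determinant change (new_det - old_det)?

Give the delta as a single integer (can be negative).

Answer: 6

Derivation:
Cofactor C_10 = -3
Entry delta = -5 - -3 = -2
Det delta = entry_delta * cofactor = -2 * -3 = 6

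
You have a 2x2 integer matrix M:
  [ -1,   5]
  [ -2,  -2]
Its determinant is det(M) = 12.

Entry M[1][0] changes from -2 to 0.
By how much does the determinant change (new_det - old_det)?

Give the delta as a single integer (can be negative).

Answer: -10

Derivation:
Cofactor C_10 = -5
Entry delta = 0 - -2 = 2
Det delta = entry_delta * cofactor = 2 * -5 = -10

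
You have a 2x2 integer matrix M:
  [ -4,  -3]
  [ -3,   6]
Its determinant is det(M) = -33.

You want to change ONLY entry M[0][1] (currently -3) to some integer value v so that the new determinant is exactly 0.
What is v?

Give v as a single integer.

det is linear in entry M[0][1]: det = old_det + (v - -3) * C_01
Cofactor C_01 = 3
Want det = 0: -33 + (v - -3) * 3 = 0
  (v - -3) = 33 / 3 = 11
  v = -3 + (11) = 8

Answer: 8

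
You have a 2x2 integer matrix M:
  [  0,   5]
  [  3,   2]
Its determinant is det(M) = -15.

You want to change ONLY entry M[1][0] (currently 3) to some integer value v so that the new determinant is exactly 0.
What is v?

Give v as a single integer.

Answer: 0

Derivation:
det is linear in entry M[1][0]: det = old_det + (v - 3) * C_10
Cofactor C_10 = -5
Want det = 0: -15 + (v - 3) * -5 = 0
  (v - 3) = 15 / -5 = -3
  v = 3 + (-3) = 0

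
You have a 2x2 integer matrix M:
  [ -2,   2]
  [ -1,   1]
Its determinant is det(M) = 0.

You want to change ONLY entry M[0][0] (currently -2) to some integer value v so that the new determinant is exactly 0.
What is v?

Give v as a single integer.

Answer: -2

Derivation:
det is linear in entry M[0][0]: det = old_det + (v - -2) * C_00
Cofactor C_00 = 1
Want det = 0: 0 + (v - -2) * 1 = 0
  (v - -2) = 0 / 1 = 0
  v = -2 + (0) = -2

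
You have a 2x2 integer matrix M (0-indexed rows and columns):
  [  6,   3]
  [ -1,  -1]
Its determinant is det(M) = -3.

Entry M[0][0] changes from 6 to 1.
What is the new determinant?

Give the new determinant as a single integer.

Answer: 2

Derivation:
det is linear in row 0: changing M[0][0] by delta changes det by delta * cofactor(0,0).
Cofactor C_00 = (-1)^(0+0) * minor(0,0) = -1
Entry delta = 1 - 6 = -5
Det delta = -5 * -1 = 5
New det = -3 + 5 = 2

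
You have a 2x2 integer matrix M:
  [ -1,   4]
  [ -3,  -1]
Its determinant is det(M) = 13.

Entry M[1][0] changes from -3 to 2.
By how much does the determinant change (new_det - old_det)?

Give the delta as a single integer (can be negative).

Answer: -20

Derivation:
Cofactor C_10 = -4
Entry delta = 2 - -3 = 5
Det delta = entry_delta * cofactor = 5 * -4 = -20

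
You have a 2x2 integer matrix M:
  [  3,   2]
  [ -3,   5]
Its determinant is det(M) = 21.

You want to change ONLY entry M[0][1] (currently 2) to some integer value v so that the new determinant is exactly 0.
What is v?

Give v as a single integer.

det is linear in entry M[0][1]: det = old_det + (v - 2) * C_01
Cofactor C_01 = 3
Want det = 0: 21 + (v - 2) * 3 = 0
  (v - 2) = -21 / 3 = -7
  v = 2 + (-7) = -5

Answer: -5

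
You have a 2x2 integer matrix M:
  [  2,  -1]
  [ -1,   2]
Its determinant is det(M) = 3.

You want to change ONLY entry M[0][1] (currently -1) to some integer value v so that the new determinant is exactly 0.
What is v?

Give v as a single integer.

det is linear in entry M[0][1]: det = old_det + (v - -1) * C_01
Cofactor C_01 = 1
Want det = 0: 3 + (v - -1) * 1 = 0
  (v - -1) = -3 / 1 = -3
  v = -1 + (-3) = -4

Answer: -4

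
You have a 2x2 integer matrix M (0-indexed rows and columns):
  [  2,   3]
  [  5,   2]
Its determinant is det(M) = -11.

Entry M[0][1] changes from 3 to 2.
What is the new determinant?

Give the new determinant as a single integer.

det is linear in row 0: changing M[0][1] by delta changes det by delta * cofactor(0,1).
Cofactor C_01 = (-1)^(0+1) * minor(0,1) = -5
Entry delta = 2 - 3 = -1
Det delta = -1 * -5 = 5
New det = -11 + 5 = -6

Answer: -6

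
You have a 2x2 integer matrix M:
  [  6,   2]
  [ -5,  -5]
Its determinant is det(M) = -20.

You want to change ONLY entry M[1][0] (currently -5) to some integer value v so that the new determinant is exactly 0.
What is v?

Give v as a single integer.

Answer: -15

Derivation:
det is linear in entry M[1][0]: det = old_det + (v - -5) * C_10
Cofactor C_10 = -2
Want det = 0: -20 + (v - -5) * -2 = 0
  (v - -5) = 20 / -2 = -10
  v = -5 + (-10) = -15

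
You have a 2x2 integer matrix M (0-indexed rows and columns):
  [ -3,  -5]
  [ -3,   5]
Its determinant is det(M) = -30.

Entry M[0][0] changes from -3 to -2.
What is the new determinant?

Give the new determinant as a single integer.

det is linear in row 0: changing M[0][0] by delta changes det by delta * cofactor(0,0).
Cofactor C_00 = (-1)^(0+0) * minor(0,0) = 5
Entry delta = -2 - -3 = 1
Det delta = 1 * 5 = 5
New det = -30 + 5 = -25

Answer: -25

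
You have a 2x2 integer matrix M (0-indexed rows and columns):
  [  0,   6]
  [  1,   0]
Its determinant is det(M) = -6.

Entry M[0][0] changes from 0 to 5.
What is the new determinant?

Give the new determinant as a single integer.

det is linear in row 0: changing M[0][0] by delta changes det by delta * cofactor(0,0).
Cofactor C_00 = (-1)^(0+0) * minor(0,0) = 0
Entry delta = 5 - 0 = 5
Det delta = 5 * 0 = 0
New det = -6 + 0 = -6

Answer: -6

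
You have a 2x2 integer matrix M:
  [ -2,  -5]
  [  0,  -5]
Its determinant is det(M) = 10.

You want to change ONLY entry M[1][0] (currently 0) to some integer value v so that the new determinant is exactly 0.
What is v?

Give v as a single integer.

Answer: -2

Derivation:
det is linear in entry M[1][0]: det = old_det + (v - 0) * C_10
Cofactor C_10 = 5
Want det = 0: 10 + (v - 0) * 5 = 0
  (v - 0) = -10 / 5 = -2
  v = 0 + (-2) = -2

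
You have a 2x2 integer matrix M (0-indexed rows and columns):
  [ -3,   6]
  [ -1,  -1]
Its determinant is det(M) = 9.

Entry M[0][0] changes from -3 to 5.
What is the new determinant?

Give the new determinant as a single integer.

det is linear in row 0: changing M[0][0] by delta changes det by delta * cofactor(0,0).
Cofactor C_00 = (-1)^(0+0) * minor(0,0) = -1
Entry delta = 5 - -3 = 8
Det delta = 8 * -1 = -8
New det = 9 + -8 = 1

Answer: 1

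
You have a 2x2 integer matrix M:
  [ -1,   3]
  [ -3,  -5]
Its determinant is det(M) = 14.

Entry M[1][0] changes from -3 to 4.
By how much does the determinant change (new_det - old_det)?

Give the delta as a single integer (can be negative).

Answer: -21

Derivation:
Cofactor C_10 = -3
Entry delta = 4 - -3 = 7
Det delta = entry_delta * cofactor = 7 * -3 = -21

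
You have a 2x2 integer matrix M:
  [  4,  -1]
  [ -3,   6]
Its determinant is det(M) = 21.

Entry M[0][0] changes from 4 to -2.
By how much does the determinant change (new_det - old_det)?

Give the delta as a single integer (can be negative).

Cofactor C_00 = 6
Entry delta = -2 - 4 = -6
Det delta = entry_delta * cofactor = -6 * 6 = -36

Answer: -36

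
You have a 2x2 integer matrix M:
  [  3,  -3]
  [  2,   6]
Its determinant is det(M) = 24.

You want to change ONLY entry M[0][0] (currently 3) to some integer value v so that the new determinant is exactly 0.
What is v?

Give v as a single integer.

det is linear in entry M[0][0]: det = old_det + (v - 3) * C_00
Cofactor C_00 = 6
Want det = 0: 24 + (v - 3) * 6 = 0
  (v - 3) = -24 / 6 = -4
  v = 3 + (-4) = -1

Answer: -1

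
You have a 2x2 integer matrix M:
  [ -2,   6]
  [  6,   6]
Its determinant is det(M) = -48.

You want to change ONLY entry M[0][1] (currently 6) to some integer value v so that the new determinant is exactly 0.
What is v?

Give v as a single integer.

det is linear in entry M[0][1]: det = old_det + (v - 6) * C_01
Cofactor C_01 = -6
Want det = 0: -48 + (v - 6) * -6 = 0
  (v - 6) = 48 / -6 = -8
  v = 6 + (-8) = -2

Answer: -2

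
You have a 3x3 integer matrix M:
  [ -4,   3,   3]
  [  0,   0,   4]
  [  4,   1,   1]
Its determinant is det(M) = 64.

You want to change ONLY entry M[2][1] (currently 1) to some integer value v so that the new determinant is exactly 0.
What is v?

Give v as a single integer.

Answer: -3

Derivation:
det is linear in entry M[2][1]: det = old_det + (v - 1) * C_21
Cofactor C_21 = 16
Want det = 0: 64 + (v - 1) * 16 = 0
  (v - 1) = -64 / 16 = -4
  v = 1 + (-4) = -3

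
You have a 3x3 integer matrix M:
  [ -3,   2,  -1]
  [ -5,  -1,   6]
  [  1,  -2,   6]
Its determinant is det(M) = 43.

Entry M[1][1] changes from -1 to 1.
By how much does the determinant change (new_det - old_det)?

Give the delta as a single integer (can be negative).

Cofactor C_11 = -17
Entry delta = 1 - -1 = 2
Det delta = entry_delta * cofactor = 2 * -17 = -34

Answer: -34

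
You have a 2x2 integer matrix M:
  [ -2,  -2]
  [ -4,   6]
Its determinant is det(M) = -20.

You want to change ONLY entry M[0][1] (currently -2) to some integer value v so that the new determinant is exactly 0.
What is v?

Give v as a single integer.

det is linear in entry M[0][1]: det = old_det + (v - -2) * C_01
Cofactor C_01 = 4
Want det = 0: -20 + (v - -2) * 4 = 0
  (v - -2) = 20 / 4 = 5
  v = -2 + (5) = 3

Answer: 3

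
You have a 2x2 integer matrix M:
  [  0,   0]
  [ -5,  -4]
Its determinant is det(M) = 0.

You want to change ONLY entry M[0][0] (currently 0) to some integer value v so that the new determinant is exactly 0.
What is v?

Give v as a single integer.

det is linear in entry M[0][0]: det = old_det + (v - 0) * C_00
Cofactor C_00 = -4
Want det = 0: 0 + (v - 0) * -4 = 0
  (v - 0) = 0 / -4 = 0
  v = 0 + (0) = 0

Answer: 0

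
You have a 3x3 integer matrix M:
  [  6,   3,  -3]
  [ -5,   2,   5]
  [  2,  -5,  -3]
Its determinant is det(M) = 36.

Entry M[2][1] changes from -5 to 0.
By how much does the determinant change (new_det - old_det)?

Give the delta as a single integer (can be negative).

Cofactor C_21 = -15
Entry delta = 0 - -5 = 5
Det delta = entry_delta * cofactor = 5 * -15 = -75

Answer: -75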